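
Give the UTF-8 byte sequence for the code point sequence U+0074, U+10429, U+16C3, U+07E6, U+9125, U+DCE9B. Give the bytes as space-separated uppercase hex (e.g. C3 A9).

U+0074: 1-byte form → 74.
U+10429: 4-byte form → F0 90 90 A9.
U+16C3: 3-byte form → E1 9B 83.
U+07E6: 2-byte form → DF A6.
U+9125: 3-byte form → E9 84 A5.
U+DCE9B: 4-byte form → F3 9C BA 9B.
Concatenated (17 bytes): 74 F0 90 90 A9 E1 9B 83 DF A6 E9 84 A5 F3 9C BA 9B.

74 F0 90 90 A9 E1 9B 83 DF A6 E9 84 A5 F3 9C BA 9B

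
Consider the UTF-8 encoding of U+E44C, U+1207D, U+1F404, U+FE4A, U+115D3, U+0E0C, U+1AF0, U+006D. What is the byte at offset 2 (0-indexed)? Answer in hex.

U+E44C → 3-byte form EE 91 8C at offsets 0–2.
Offset 2 falls in char 1's range; it's byte 3 of EE 91 8C = 0x8C.

0x8C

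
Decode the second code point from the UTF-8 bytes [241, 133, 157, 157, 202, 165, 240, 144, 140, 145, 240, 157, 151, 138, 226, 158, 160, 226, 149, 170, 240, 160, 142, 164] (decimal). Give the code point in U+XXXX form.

Offset 0: leading byte 0xF1 = 11110001 → 4-byte char #1 = F1 85 9D 9D.
Offset 4: leading byte 0xCA = 11001010 → 2-byte char #2 = CA A5.
Leading byte 0xCA = 11001010 matches 110xxxxx → 2-byte sequence.
Byte 1: 0xCA = 11001010, payload 01010 (5 bits).
Byte 2: 0xA5 = 10100101 (10xxxxxx ✓), payload 100101.
Concatenate: 01010100101 = 0x2A5 (11 bits → U+02A5).

U+02A5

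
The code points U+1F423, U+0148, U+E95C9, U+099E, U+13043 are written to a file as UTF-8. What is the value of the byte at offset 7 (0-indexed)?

U+1F423 → 4-byte form F0 9F 90 A3 at offsets 0–3.
U+0148 → 2-byte form C5 88 at offsets 4–5.
U+E95C9 → 4-byte form F3 A9 97 89 at offsets 6–9.
Offset 7 falls in char 3's range; it's byte 2 of F3 A9 97 89 = 0xA9.

0xA9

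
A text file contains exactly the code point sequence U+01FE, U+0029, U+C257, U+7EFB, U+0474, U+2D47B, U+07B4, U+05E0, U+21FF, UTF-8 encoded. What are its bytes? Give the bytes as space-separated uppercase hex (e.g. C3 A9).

U+01FE: 2-byte form → C7 BE.
U+0029: 1-byte form → 29.
U+C257: 3-byte form → EC 89 97.
U+7EFB: 3-byte form → E7 BB BB.
U+0474: 2-byte form → D1 B4.
U+2D47B: 4-byte form → F0 AD 91 BB.
U+07B4: 2-byte form → DE B4.
U+05E0: 2-byte form → D7 A0.
U+21FF: 3-byte form → E2 87 BF.
Concatenated (22 bytes): C7 BE 29 EC 89 97 E7 BB BB D1 B4 F0 AD 91 BB DE B4 D7 A0 E2 87 BF.

C7 BE 29 EC 89 97 E7 BB BB D1 B4 F0 AD 91 BB DE B4 D7 A0 E2 87 BF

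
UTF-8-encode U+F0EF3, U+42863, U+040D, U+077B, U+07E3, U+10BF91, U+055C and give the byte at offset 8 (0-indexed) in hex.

0xD0

U+F0EF3 → 4-byte form F3 B0 BB B3 at offsets 0–3.
U+42863 → 4-byte form F1 82 A1 A3 at offsets 4–7.
U+040D → 2-byte form D0 8D at offsets 8–9.
Offset 8 falls in char 3's range; it's byte 1 of D0 8D = 0xD0.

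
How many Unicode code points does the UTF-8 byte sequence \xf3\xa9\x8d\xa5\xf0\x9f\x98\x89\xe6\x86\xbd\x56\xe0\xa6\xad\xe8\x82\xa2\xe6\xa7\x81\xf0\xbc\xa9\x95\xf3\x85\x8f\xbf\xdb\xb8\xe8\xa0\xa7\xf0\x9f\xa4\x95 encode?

Byte at offset 0: 0xF3 = 11110011 → 4-byte char (#1). Advance 4.
Byte at offset 4: 0xF0 = 11110000 → 4-byte char (#2). Advance 4.
Byte at offset 8: 0xE6 = 11100110 → 3-byte char (#3). Advance 3.
Byte at offset 11: 0x56 = 01010110 → 1-byte char (#4). Advance 1.
Byte at offset 12: 0xE0 = 11100000 → 3-byte char (#5). Advance 3.
Byte at offset 15: 0xE8 = 11101000 → 3-byte char (#6). Advance 3.
Byte at offset 18: 0xE6 = 11100110 → 3-byte char (#7). Advance 3.
Byte at offset 21: 0xF0 = 11110000 → 4-byte char (#8). Advance 4.
Byte at offset 25: 0xF3 = 11110011 → 4-byte char (#9). Advance 4.
Byte at offset 29: 0xDB = 11011011 → 2-byte char (#10). Advance 2.
Byte at offset 31: 0xE8 = 11101000 → 3-byte char (#11). Advance 3.
Byte at offset 34: 0xF0 = 11110000 → 4-byte char (#12). Advance 4.
Reached end at offset 38 after 12 code points.

12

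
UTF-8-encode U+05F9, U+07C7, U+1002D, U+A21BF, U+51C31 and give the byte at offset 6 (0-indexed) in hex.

0x80

U+05F9 → 2-byte form D7 B9 at offsets 0–1.
U+07C7 → 2-byte form DF 87 at offsets 2–3.
U+1002D → 4-byte form F0 90 80 AD at offsets 4–7.
Offset 6 falls in char 3's range; it's byte 3 of F0 90 80 AD = 0x80.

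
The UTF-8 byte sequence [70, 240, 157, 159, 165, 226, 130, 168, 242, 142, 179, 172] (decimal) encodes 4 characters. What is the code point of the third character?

Offset 0: leading byte 0x46 = 01000110 → 1-byte char #1 = 46.
Offset 1: leading byte 0xF0 = 11110000 → 4-byte char #2 = F0 9D 9F A5.
Offset 5: leading byte 0xE2 = 11100010 → 3-byte char #3 = E2 82 A8.
Leading byte 0xE2 = 11100010 matches 1110xxxx → 3-byte sequence.
Byte 1: 0xE2 = 11100010, payload 0010 (4 bits).
Byte 2: 0x82 = 10000010 (10xxxxxx ✓), payload 000010.
Byte 3: 0xA8 = 10101000 (10xxxxxx ✓), payload 101000.
Concatenate: 0010000010101000 = 0x20A8 (16 bits → U+20A8).

U+20A8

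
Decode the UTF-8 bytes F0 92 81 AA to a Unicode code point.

Leading byte 0xF0 = 11110000 matches 11110xxx → 4-byte sequence.
Byte 1: 0xF0 = 11110000, payload 000 (3 bits).
Byte 2: 0x92 = 10010010 (10xxxxxx ✓), payload 010010.
Byte 3: 0x81 = 10000001 (10xxxxxx ✓), payload 000001.
Byte 4: 0xAA = 10101010 (10xxxxxx ✓), payload 101010.
Concatenate: 000010010000001101010 = 0x1206A (21 bits → U+1206A).

U+1206A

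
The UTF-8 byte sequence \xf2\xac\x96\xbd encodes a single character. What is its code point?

Leading byte 0xF2 = 11110010 matches 11110xxx → 4-byte sequence.
Byte 1: 0xF2 = 11110010, payload 010 (3 bits).
Byte 2: 0xAC = 10101100 (10xxxxxx ✓), payload 101100.
Byte 3: 0x96 = 10010110 (10xxxxxx ✓), payload 010110.
Byte 4: 0xBD = 10111101 (10xxxxxx ✓), payload 111101.
Concatenate: 010101100010110111101 = 0xAC5BD (21 bits → U+AC5BD).

U+AC5BD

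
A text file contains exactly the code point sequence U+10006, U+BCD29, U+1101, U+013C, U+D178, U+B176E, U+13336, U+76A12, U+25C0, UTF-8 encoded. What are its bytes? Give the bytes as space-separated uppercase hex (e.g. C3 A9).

U+10006: 4-byte form → F0 90 80 86.
U+BCD29: 4-byte form → F2 BC B4 A9.
U+1101: 3-byte form → E1 84 81.
U+013C: 2-byte form → C4 BC.
U+D178: 3-byte form → ED 85 B8.
U+B176E: 4-byte form → F2 B1 9D AE.
U+13336: 4-byte form → F0 93 8C B6.
U+76A12: 4-byte form → F1 B6 A8 92.
U+25C0: 3-byte form → E2 97 80.
Concatenated (31 bytes): F0 90 80 86 F2 BC B4 A9 E1 84 81 C4 BC ED 85 B8 F2 B1 9D AE F0 93 8C B6 F1 B6 A8 92 E2 97 80.

F0 90 80 86 F2 BC B4 A9 E1 84 81 C4 BC ED 85 B8 F2 B1 9D AE F0 93 8C B6 F1 B6 A8 92 E2 97 80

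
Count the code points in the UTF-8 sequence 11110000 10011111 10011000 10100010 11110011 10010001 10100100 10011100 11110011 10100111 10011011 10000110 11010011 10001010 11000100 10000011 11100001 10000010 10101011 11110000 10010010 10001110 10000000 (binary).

Byte at offset 0: 0xF0 = 11110000 → 4-byte char (#1). Advance 4.
Byte at offset 4: 0xF3 = 11110011 → 4-byte char (#2). Advance 4.
Byte at offset 8: 0xF3 = 11110011 → 4-byte char (#3). Advance 4.
Byte at offset 12: 0xD3 = 11010011 → 2-byte char (#4). Advance 2.
Byte at offset 14: 0xC4 = 11000100 → 2-byte char (#5). Advance 2.
Byte at offset 16: 0xE1 = 11100001 → 3-byte char (#6). Advance 3.
Byte at offset 19: 0xF0 = 11110000 → 4-byte char (#7). Advance 4.
Reached end at offset 23 after 7 code points.

7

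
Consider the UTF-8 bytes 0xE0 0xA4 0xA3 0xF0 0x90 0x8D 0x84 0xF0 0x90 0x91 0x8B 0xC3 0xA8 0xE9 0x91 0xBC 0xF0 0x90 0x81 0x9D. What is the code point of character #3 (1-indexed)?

U+1044B

Offset 0: leading byte 0xE0 = 11100000 → 3-byte char #1 = E0 A4 A3.
Offset 3: leading byte 0xF0 = 11110000 → 4-byte char #2 = F0 90 8D 84.
Offset 7: leading byte 0xF0 = 11110000 → 4-byte char #3 = F0 90 91 8B.
Leading byte 0xF0 = 11110000 matches 11110xxx → 4-byte sequence.
Byte 1: 0xF0 = 11110000, payload 000 (3 bits).
Byte 2: 0x90 = 10010000 (10xxxxxx ✓), payload 010000.
Byte 3: 0x91 = 10010001 (10xxxxxx ✓), payload 010001.
Byte 4: 0x8B = 10001011 (10xxxxxx ✓), payload 001011.
Concatenate: 000010000010001001011 = 0x1044B (21 bits → U+1044B).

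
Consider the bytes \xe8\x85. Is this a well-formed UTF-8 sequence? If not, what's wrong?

Leading byte 0xE8 = 11101000 → 3-byte form, but only 2 bytes are present.

invalid (sequence truncated)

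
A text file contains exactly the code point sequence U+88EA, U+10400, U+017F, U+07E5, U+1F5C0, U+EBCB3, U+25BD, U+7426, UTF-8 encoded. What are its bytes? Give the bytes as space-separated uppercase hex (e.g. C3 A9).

E8 A3 AA F0 90 90 80 C5 BF DF A5 F0 9F 97 80 F3 AB B2 B3 E2 96 BD E7 90 A6

U+88EA: 3-byte form → E8 A3 AA.
U+10400: 4-byte form → F0 90 90 80.
U+017F: 2-byte form → C5 BF.
U+07E5: 2-byte form → DF A5.
U+1F5C0: 4-byte form → F0 9F 97 80.
U+EBCB3: 4-byte form → F3 AB B2 B3.
U+25BD: 3-byte form → E2 96 BD.
U+7426: 3-byte form → E7 90 A6.
Concatenated (25 bytes): E8 A3 AA F0 90 90 80 C5 BF DF A5 F0 9F 97 80 F3 AB B2 B3 E2 96 BD E7 90 A6.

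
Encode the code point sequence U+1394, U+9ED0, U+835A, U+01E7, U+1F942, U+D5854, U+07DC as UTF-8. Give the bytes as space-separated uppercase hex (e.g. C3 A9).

E1 8E 94 E9 BB 90 E8 8D 9A C7 A7 F0 9F A5 82 F3 95 A1 94 DF 9C

U+1394: 3-byte form → E1 8E 94.
U+9ED0: 3-byte form → E9 BB 90.
U+835A: 3-byte form → E8 8D 9A.
U+01E7: 2-byte form → C7 A7.
U+1F942: 4-byte form → F0 9F A5 82.
U+D5854: 4-byte form → F3 95 A1 94.
U+07DC: 2-byte form → DF 9C.
Concatenated (21 bytes): E1 8E 94 E9 BB 90 E8 8D 9A C7 A7 F0 9F A5 82 F3 95 A1 94 DF 9C.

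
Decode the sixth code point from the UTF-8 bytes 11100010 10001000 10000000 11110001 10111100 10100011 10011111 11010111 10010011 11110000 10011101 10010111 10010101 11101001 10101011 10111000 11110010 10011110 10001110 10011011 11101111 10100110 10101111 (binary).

U+9E39B

Offset 0: leading byte 0xE2 = 11100010 → 3-byte char #1 = E2 88 80.
Offset 3: leading byte 0xF1 = 11110001 → 4-byte char #2 = F1 BC A3 9F.
Offset 7: leading byte 0xD7 = 11010111 → 2-byte char #3 = D7 93.
Offset 9: leading byte 0xF0 = 11110000 → 4-byte char #4 = F0 9D 97 95.
Offset 13: leading byte 0xE9 = 11101001 → 3-byte char #5 = E9 AB B8.
Offset 16: leading byte 0xF2 = 11110010 → 4-byte char #6 = F2 9E 8E 9B.
Leading byte 0xF2 = 11110010 matches 11110xxx → 4-byte sequence.
Byte 1: 0xF2 = 11110010, payload 010 (3 bits).
Byte 2: 0x9E = 10011110 (10xxxxxx ✓), payload 011110.
Byte 3: 0x8E = 10001110 (10xxxxxx ✓), payload 001110.
Byte 4: 0x9B = 10011011 (10xxxxxx ✓), payload 011011.
Concatenate: 010011110001110011011 = 0x9E39B (21 bits → U+9E39B).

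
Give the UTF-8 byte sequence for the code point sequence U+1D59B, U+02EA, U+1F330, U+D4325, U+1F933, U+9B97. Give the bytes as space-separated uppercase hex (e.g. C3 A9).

F0 9D 96 9B CB AA F0 9F 8C B0 F3 94 8C A5 F0 9F A4 B3 E9 AE 97

U+1D59B: 4-byte form → F0 9D 96 9B.
U+02EA: 2-byte form → CB AA.
U+1F330: 4-byte form → F0 9F 8C B0.
U+D4325: 4-byte form → F3 94 8C A5.
U+1F933: 4-byte form → F0 9F A4 B3.
U+9B97: 3-byte form → E9 AE 97.
Concatenated (21 bytes): F0 9D 96 9B CB AA F0 9F 8C B0 F3 94 8C A5 F0 9F A4 B3 E9 AE 97.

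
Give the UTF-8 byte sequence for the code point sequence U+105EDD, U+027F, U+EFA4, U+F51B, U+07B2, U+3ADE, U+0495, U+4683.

U+105EDD: 4-byte form → F4 85 BB 9D.
U+027F: 2-byte form → C9 BF.
U+EFA4: 3-byte form → EE BE A4.
U+F51B: 3-byte form → EF 94 9B.
U+07B2: 2-byte form → DE B2.
U+3ADE: 3-byte form → E3 AB 9E.
U+0495: 2-byte form → D2 95.
U+4683: 3-byte form → E4 9A 83.
Concatenated (22 bytes): F4 85 BB 9D C9 BF EE BE A4 EF 94 9B DE B2 E3 AB 9E D2 95 E4 9A 83.

F4 85 BB 9D C9 BF EE BE A4 EF 94 9B DE B2 E3 AB 9E D2 95 E4 9A 83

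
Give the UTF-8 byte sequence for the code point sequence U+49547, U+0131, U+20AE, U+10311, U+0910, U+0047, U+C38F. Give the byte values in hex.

U+49547: 4-byte form → F1 89 95 87.
U+0131: 2-byte form → C4 B1.
U+20AE: 3-byte form → E2 82 AE.
U+10311: 4-byte form → F0 90 8C 91.
U+0910: 3-byte form → E0 A4 90.
U+0047: 1-byte form → 47.
U+C38F: 3-byte form → EC 8E 8F.
Concatenated (20 bytes): F1 89 95 87 C4 B1 E2 82 AE F0 90 8C 91 E0 A4 90 47 EC 8E 8F.

F1 89 95 87 C4 B1 E2 82 AE F0 90 8C 91 E0 A4 90 47 EC 8E 8F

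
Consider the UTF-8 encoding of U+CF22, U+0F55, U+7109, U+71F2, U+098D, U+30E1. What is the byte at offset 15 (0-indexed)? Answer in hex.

0xE3

U+CF22 → 3-byte form EC BC A2 at offsets 0–2.
U+0F55 → 3-byte form E0 BD 95 at offsets 3–5.
U+7109 → 3-byte form E7 84 89 at offsets 6–8.
U+71F2 → 3-byte form E7 87 B2 at offsets 9–11.
U+098D → 3-byte form E0 A6 8D at offsets 12–14.
U+30E1 → 3-byte form E3 83 A1 at offsets 15–17.
Offset 15 falls in char 6's range; it's byte 1 of E3 83 A1 = 0xE3.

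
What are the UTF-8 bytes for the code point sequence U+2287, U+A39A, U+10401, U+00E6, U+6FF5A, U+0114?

U+2287: 3-byte form → E2 8A 87.
U+A39A: 3-byte form → EA 8E 9A.
U+10401: 4-byte form → F0 90 90 81.
U+00E6: 2-byte form → C3 A6.
U+6FF5A: 4-byte form → F1 AF BD 9A.
U+0114: 2-byte form → C4 94.
Concatenated (18 bytes): E2 8A 87 EA 8E 9A F0 90 90 81 C3 A6 F1 AF BD 9A C4 94.

E2 8A 87 EA 8E 9A F0 90 90 81 C3 A6 F1 AF BD 9A C4 94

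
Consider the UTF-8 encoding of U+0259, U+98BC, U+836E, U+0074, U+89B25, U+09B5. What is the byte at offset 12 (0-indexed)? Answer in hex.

0xA5

U+0259 → 2-byte form C9 99 at offsets 0–1.
U+98BC → 3-byte form E9 A2 BC at offsets 2–4.
U+836E → 3-byte form E8 8D AE at offsets 5–7.
U+0074 → 1-byte form 74 at offsets 8–8.
U+89B25 → 4-byte form F2 89 AC A5 at offsets 9–12.
Offset 12 falls in char 5's range; it's byte 4 of F2 89 AC A5 = 0xA5.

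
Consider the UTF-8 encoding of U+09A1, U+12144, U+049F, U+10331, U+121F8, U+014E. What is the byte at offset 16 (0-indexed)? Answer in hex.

U+09A1 → 3-byte form E0 A6 A1 at offsets 0–2.
U+12144 → 4-byte form F0 92 85 84 at offsets 3–6.
U+049F → 2-byte form D2 9F at offsets 7–8.
U+10331 → 4-byte form F0 90 8C B1 at offsets 9–12.
U+121F8 → 4-byte form F0 92 87 B8 at offsets 13–16.
Offset 16 falls in char 5's range; it's byte 4 of F0 92 87 B8 = 0xB8.

0xB8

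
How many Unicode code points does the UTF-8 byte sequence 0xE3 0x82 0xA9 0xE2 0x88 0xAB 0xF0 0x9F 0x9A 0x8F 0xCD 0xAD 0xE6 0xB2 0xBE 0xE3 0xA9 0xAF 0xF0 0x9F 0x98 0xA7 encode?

Byte at offset 0: 0xE3 = 11100011 → 3-byte char (#1). Advance 3.
Byte at offset 3: 0xE2 = 11100010 → 3-byte char (#2). Advance 3.
Byte at offset 6: 0xF0 = 11110000 → 4-byte char (#3). Advance 4.
Byte at offset 10: 0xCD = 11001101 → 2-byte char (#4). Advance 2.
Byte at offset 12: 0xE6 = 11100110 → 3-byte char (#5). Advance 3.
Byte at offset 15: 0xE3 = 11100011 → 3-byte char (#6). Advance 3.
Byte at offset 18: 0xF0 = 11110000 → 4-byte char (#7). Advance 4.
Reached end at offset 22 after 7 code points.

7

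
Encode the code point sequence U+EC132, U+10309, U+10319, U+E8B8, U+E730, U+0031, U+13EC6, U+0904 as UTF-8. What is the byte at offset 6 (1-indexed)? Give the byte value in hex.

0x90

1-indexed offset 6 is 0-indexed offset 5.
U+EC132 → 4-byte form F3 AC 84 B2 at offsets 0–3.
U+10309 → 4-byte form F0 90 8C 89 at offsets 4–7.
Offset 5 falls in char 2's range; it's byte 2 of F0 90 8C 89 = 0x90.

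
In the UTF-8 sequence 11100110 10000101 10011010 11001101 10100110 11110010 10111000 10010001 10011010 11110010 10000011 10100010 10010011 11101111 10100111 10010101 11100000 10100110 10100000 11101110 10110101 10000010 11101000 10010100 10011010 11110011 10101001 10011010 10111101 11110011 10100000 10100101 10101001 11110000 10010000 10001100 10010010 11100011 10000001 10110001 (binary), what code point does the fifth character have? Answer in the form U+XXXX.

Offset 0: leading byte 0xE6 = 11100110 → 3-byte char #1 = E6 85 9A.
Offset 3: leading byte 0xCD = 11001101 → 2-byte char #2 = CD A6.
Offset 5: leading byte 0xF2 = 11110010 → 4-byte char #3 = F2 B8 91 9A.
Offset 9: leading byte 0xF2 = 11110010 → 4-byte char #4 = F2 83 A2 93.
Offset 13: leading byte 0xEF = 11101111 → 3-byte char #5 = EF A7 95.
Leading byte 0xEF = 11101111 matches 1110xxxx → 3-byte sequence.
Byte 1: 0xEF = 11101111, payload 1111 (4 bits).
Byte 2: 0xA7 = 10100111 (10xxxxxx ✓), payload 100111.
Byte 3: 0x95 = 10010101 (10xxxxxx ✓), payload 010101.
Concatenate: 1111100111010101 = 0xF9D5 (16 bits → U+F9D5).

U+F9D5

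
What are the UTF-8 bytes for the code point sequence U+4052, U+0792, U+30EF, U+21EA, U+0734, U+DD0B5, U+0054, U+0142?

U+4052: 3-byte form → E4 81 92.
U+0792: 2-byte form → DE 92.
U+30EF: 3-byte form → E3 83 AF.
U+21EA: 3-byte form → E2 87 AA.
U+0734: 2-byte form → DC B4.
U+DD0B5: 4-byte form → F3 9D 82 B5.
U+0054: 1-byte form → 54.
U+0142: 2-byte form → C5 82.
Concatenated (20 bytes): E4 81 92 DE 92 E3 83 AF E2 87 AA DC B4 F3 9D 82 B5 54 C5 82.

E4 81 92 DE 92 E3 83 AF E2 87 AA DC B4 F3 9D 82 B5 54 C5 82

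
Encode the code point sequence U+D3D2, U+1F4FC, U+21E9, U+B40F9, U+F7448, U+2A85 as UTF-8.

U+D3D2: 3-byte form → ED 8F 92.
U+1F4FC: 4-byte form → F0 9F 93 BC.
U+21E9: 3-byte form → E2 87 A9.
U+B40F9: 4-byte form → F2 B4 83 B9.
U+F7448: 4-byte form → F3 B7 91 88.
U+2A85: 3-byte form → E2 AA 85.
Concatenated (21 bytes): ED 8F 92 F0 9F 93 BC E2 87 A9 F2 B4 83 B9 F3 B7 91 88 E2 AA 85.

ED 8F 92 F0 9F 93 BC E2 87 A9 F2 B4 83 B9 F3 B7 91 88 E2 AA 85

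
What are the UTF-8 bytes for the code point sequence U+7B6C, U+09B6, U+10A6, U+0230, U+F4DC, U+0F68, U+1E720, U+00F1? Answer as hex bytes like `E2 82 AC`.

U+7B6C: 3-byte form → E7 AD AC.
U+09B6: 3-byte form → E0 A6 B6.
U+10A6: 3-byte form → E1 82 A6.
U+0230: 2-byte form → C8 B0.
U+F4DC: 3-byte form → EF 93 9C.
U+0F68: 3-byte form → E0 BD A8.
U+1E720: 4-byte form → F0 9E 9C A0.
U+00F1: 2-byte form → C3 B1.
Concatenated (23 bytes): E7 AD AC E0 A6 B6 E1 82 A6 C8 B0 EF 93 9C E0 BD A8 F0 9E 9C A0 C3 B1.

E7 AD AC E0 A6 B6 E1 82 A6 C8 B0 EF 93 9C E0 BD A8 F0 9E 9C A0 C3 B1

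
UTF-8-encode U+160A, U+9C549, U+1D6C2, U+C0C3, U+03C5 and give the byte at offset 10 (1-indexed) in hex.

1-indexed offset 10 is 0-indexed offset 9.
U+160A → 3-byte form E1 98 8A at offsets 0–2.
U+9C549 → 4-byte form F2 9C 95 89 at offsets 3–6.
U+1D6C2 → 4-byte form F0 9D 9B 82 at offsets 7–10.
Offset 9 falls in char 3's range; it's byte 3 of F0 9D 9B 82 = 0x9B.

0x9B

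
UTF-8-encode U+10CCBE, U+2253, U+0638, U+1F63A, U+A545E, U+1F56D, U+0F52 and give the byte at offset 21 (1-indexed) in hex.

1-indexed offset 21 is 0-indexed offset 20.
U+10CCBE → 4-byte form F4 8C B2 BE at offsets 0–3.
U+2253 → 3-byte form E2 89 93 at offsets 4–6.
U+0638 → 2-byte form D8 B8 at offsets 7–8.
U+1F63A → 4-byte form F0 9F 98 BA at offsets 9–12.
U+A545E → 4-byte form F2 A5 91 9E at offsets 13–16.
U+1F56D → 4-byte form F0 9F 95 AD at offsets 17–20.
Offset 20 falls in char 6's range; it's byte 4 of F0 9F 95 AD = 0xAD.

0xAD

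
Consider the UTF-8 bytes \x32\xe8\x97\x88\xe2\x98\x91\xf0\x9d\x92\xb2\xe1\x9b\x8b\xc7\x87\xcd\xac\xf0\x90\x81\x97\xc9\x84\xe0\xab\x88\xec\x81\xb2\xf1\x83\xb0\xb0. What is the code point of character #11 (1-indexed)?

Offset 0: leading byte 0x32 = 00110010 → 1-byte char #1 = 32.
Offset 1: leading byte 0xE8 = 11101000 → 3-byte char #2 = E8 97 88.
Offset 4: leading byte 0xE2 = 11100010 → 3-byte char #3 = E2 98 91.
Offset 7: leading byte 0xF0 = 11110000 → 4-byte char #4 = F0 9D 92 B2.
Offset 11: leading byte 0xE1 = 11100001 → 3-byte char #5 = E1 9B 8B.
Offset 14: leading byte 0xC7 = 11000111 → 2-byte char #6 = C7 87.
Offset 16: leading byte 0xCD = 11001101 → 2-byte char #7 = CD AC.
Offset 18: leading byte 0xF0 = 11110000 → 4-byte char #8 = F0 90 81 97.
Offset 22: leading byte 0xC9 = 11001001 → 2-byte char #9 = C9 84.
Offset 24: leading byte 0xE0 = 11100000 → 3-byte char #10 = E0 AB 88.
Offset 27: leading byte 0xEC = 11101100 → 3-byte char #11 = EC 81 B2.
Leading byte 0xEC = 11101100 matches 1110xxxx → 3-byte sequence.
Byte 1: 0xEC = 11101100, payload 1100 (4 bits).
Byte 2: 0x81 = 10000001 (10xxxxxx ✓), payload 000001.
Byte 3: 0xB2 = 10110010 (10xxxxxx ✓), payload 110010.
Concatenate: 1100000001110010 = 0xC072 (16 bits → U+C072).

U+C072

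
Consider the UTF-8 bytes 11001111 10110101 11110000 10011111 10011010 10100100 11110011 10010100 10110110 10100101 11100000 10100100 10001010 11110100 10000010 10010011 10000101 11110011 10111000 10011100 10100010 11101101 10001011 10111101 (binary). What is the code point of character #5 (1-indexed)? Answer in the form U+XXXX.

Offset 0: leading byte 0xCF = 11001111 → 2-byte char #1 = CF B5.
Offset 2: leading byte 0xF0 = 11110000 → 4-byte char #2 = F0 9F 9A A4.
Offset 6: leading byte 0xF3 = 11110011 → 4-byte char #3 = F3 94 B6 A5.
Offset 10: leading byte 0xE0 = 11100000 → 3-byte char #4 = E0 A4 8A.
Offset 13: leading byte 0xF4 = 11110100 → 4-byte char #5 = F4 82 93 85.
Leading byte 0xF4 = 11110100 matches 11110xxx → 4-byte sequence.
Byte 1: 0xF4 = 11110100, payload 100 (3 bits).
Byte 2: 0x82 = 10000010 (10xxxxxx ✓), payload 000010.
Byte 3: 0x93 = 10010011 (10xxxxxx ✓), payload 010011.
Byte 4: 0x85 = 10000101 (10xxxxxx ✓), payload 000101.
Concatenate: 100000010010011000101 = 0x1024C5 (21 bits → U+1024C5).

U+1024C5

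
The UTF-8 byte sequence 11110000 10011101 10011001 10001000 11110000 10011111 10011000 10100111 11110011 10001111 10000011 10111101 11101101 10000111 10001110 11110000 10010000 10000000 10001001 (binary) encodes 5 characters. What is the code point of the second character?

Offset 0: leading byte 0xF0 = 11110000 → 4-byte char #1 = F0 9D 99 88.
Offset 4: leading byte 0xF0 = 11110000 → 4-byte char #2 = F0 9F 98 A7.
Leading byte 0xF0 = 11110000 matches 11110xxx → 4-byte sequence.
Byte 1: 0xF0 = 11110000, payload 000 (3 bits).
Byte 2: 0x9F = 10011111 (10xxxxxx ✓), payload 011111.
Byte 3: 0x98 = 10011000 (10xxxxxx ✓), payload 011000.
Byte 4: 0xA7 = 10100111 (10xxxxxx ✓), payload 100111.
Concatenate: 000011111011000100111 = 0x1F627 (21 bits → U+1F627).

U+1F627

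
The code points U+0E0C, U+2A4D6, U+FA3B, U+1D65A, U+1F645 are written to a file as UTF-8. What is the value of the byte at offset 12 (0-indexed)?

0x99

U+0E0C → 3-byte form E0 B8 8C at offsets 0–2.
U+2A4D6 → 4-byte form F0 AA 93 96 at offsets 3–6.
U+FA3B → 3-byte form EF A8 BB at offsets 7–9.
U+1D65A → 4-byte form F0 9D 99 9A at offsets 10–13.
Offset 12 falls in char 4's range; it's byte 3 of F0 9D 99 9A = 0x99.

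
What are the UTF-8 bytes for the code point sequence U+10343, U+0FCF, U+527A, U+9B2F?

F0 90 8D 83 E0 BF 8F E5 89 BA E9 AC AF

U+10343: 4-byte form → F0 90 8D 83.
U+0FCF: 3-byte form → E0 BF 8F.
U+527A: 3-byte form → E5 89 BA.
U+9B2F: 3-byte form → E9 AC AF.
Concatenated (13 bytes): F0 90 8D 83 E0 BF 8F E5 89 BA E9 AC AF.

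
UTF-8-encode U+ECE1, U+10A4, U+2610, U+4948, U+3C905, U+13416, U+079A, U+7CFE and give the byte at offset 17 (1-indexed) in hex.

0xF0

1-indexed offset 17 is 0-indexed offset 16.
U+ECE1 → 3-byte form EE B3 A1 at offsets 0–2.
U+10A4 → 3-byte form E1 82 A4 at offsets 3–5.
U+2610 → 3-byte form E2 98 90 at offsets 6–8.
U+4948 → 3-byte form E4 A5 88 at offsets 9–11.
U+3C905 → 4-byte form F0 BC A4 85 at offsets 12–15.
U+13416 → 4-byte form F0 93 90 96 at offsets 16–19.
Offset 16 falls in char 6's range; it's byte 1 of F0 93 90 96 = 0xF0.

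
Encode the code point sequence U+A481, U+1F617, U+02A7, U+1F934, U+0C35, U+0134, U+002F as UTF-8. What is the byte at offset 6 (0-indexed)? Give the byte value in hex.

0x97

U+A481 → 3-byte form EA 92 81 at offsets 0–2.
U+1F617 → 4-byte form F0 9F 98 97 at offsets 3–6.
Offset 6 falls in char 2's range; it's byte 4 of F0 9F 98 97 = 0x97.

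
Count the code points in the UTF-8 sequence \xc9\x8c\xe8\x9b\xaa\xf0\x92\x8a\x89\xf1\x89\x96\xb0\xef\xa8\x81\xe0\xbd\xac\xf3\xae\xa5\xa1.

Byte at offset 0: 0xC9 = 11001001 → 2-byte char (#1). Advance 2.
Byte at offset 2: 0xE8 = 11101000 → 3-byte char (#2). Advance 3.
Byte at offset 5: 0xF0 = 11110000 → 4-byte char (#3). Advance 4.
Byte at offset 9: 0xF1 = 11110001 → 4-byte char (#4). Advance 4.
Byte at offset 13: 0xEF = 11101111 → 3-byte char (#5). Advance 3.
Byte at offset 16: 0xE0 = 11100000 → 3-byte char (#6). Advance 3.
Byte at offset 19: 0xF3 = 11110011 → 4-byte char (#7). Advance 4.
Reached end at offset 23 after 7 code points.

7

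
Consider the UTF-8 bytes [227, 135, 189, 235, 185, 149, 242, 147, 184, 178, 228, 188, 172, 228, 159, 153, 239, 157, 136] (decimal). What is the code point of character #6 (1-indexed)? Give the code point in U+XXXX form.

Offset 0: leading byte 0xE3 = 11100011 → 3-byte char #1 = E3 87 BD.
Offset 3: leading byte 0xEB = 11101011 → 3-byte char #2 = EB B9 95.
Offset 6: leading byte 0xF2 = 11110010 → 4-byte char #3 = F2 93 B8 B2.
Offset 10: leading byte 0xE4 = 11100100 → 3-byte char #4 = E4 BC AC.
Offset 13: leading byte 0xE4 = 11100100 → 3-byte char #5 = E4 9F 99.
Offset 16: leading byte 0xEF = 11101111 → 3-byte char #6 = EF 9D 88.
Leading byte 0xEF = 11101111 matches 1110xxxx → 3-byte sequence.
Byte 1: 0xEF = 11101111, payload 1111 (4 bits).
Byte 2: 0x9D = 10011101 (10xxxxxx ✓), payload 011101.
Byte 3: 0x88 = 10001000 (10xxxxxx ✓), payload 001000.
Concatenate: 1111011101001000 = 0xF748 (16 bits → U+F748).

U+F748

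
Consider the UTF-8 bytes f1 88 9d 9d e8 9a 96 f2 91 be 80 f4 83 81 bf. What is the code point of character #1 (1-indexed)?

U+4875D

Offset 0: leading byte 0xF1 = 11110001 → 4-byte char #1 = F1 88 9D 9D.
Leading byte 0xF1 = 11110001 matches 11110xxx → 4-byte sequence.
Byte 1: 0xF1 = 11110001, payload 001 (3 bits).
Byte 2: 0x88 = 10001000 (10xxxxxx ✓), payload 001000.
Byte 3: 0x9D = 10011101 (10xxxxxx ✓), payload 011101.
Byte 4: 0x9D = 10011101 (10xxxxxx ✓), payload 011101.
Concatenate: 001001000011101011101 = 0x4875D (21 bits → U+4875D).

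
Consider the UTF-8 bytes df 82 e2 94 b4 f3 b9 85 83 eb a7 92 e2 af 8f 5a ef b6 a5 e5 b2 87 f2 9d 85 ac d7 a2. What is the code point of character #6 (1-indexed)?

U+005A

Offset 0: leading byte 0xDF = 11011111 → 2-byte char #1 = DF 82.
Offset 2: leading byte 0xE2 = 11100010 → 3-byte char #2 = E2 94 B4.
Offset 5: leading byte 0xF3 = 11110011 → 4-byte char #3 = F3 B9 85 83.
Offset 9: leading byte 0xEB = 11101011 → 3-byte char #4 = EB A7 92.
Offset 12: leading byte 0xE2 = 11100010 → 3-byte char #5 = E2 AF 8F.
Offset 15: leading byte 0x5A = 01011010 → 1-byte char #6 = 5A.
Leading byte 0x5A = 01011010 matches 0xxxxxxx → 1-byte sequence.
Byte 1: 0x5A = 01011010, payload 1011010 (7 bits).
Concatenate: 1011010 = 0x5A (7 bits → U+005A).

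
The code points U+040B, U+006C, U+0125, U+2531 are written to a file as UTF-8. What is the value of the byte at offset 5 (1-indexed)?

0xA5

1-indexed offset 5 is 0-indexed offset 4.
U+040B → 2-byte form D0 8B at offsets 0–1.
U+006C → 1-byte form 6C at offsets 2–2.
U+0125 → 2-byte form C4 A5 at offsets 3–4.
Offset 4 falls in char 3's range; it's byte 2 of C4 A5 = 0xA5.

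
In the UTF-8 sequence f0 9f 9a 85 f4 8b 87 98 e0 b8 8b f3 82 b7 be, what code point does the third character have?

Offset 0: leading byte 0xF0 = 11110000 → 4-byte char #1 = F0 9F 9A 85.
Offset 4: leading byte 0xF4 = 11110100 → 4-byte char #2 = F4 8B 87 98.
Offset 8: leading byte 0xE0 = 11100000 → 3-byte char #3 = E0 B8 8B.
Leading byte 0xE0 = 11100000 matches 1110xxxx → 3-byte sequence.
Byte 1: 0xE0 = 11100000, payload 0000 (4 bits).
Byte 2: 0xB8 = 10111000 (10xxxxxx ✓), payload 111000.
Byte 3: 0x8B = 10001011 (10xxxxxx ✓), payload 001011.
Concatenate: 0000111000001011 = 0xE0B (16 bits → U+0E0B).

U+0E0B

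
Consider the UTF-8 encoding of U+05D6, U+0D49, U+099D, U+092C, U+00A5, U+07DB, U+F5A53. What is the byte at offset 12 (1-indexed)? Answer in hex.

1-indexed offset 12 is 0-indexed offset 11.
U+05D6 → 2-byte form D7 96 at offsets 0–1.
U+0D49 → 3-byte form E0 B5 89 at offsets 2–4.
U+099D → 3-byte form E0 A6 9D at offsets 5–7.
U+092C → 3-byte form E0 A4 AC at offsets 8–10.
U+00A5 → 2-byte form C2 A5 at offsets 11–12.
Offset 11 falls in char 5's range; it's byte 1 of C2 A5 = 0xC2.

0xC2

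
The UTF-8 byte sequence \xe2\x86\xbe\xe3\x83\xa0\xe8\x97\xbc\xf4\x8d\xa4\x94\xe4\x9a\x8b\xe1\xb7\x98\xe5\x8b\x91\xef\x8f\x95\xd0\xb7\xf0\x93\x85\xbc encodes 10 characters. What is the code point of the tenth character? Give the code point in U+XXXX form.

Offset 0: leading byte 0xE2 = 11100010 → 3-byte char #1 = E2 86 BE.
Offset 3: leading byte 0xE3 = 11100011 → 3-byte char #2 = E3 83 A0.
Offset 6: leading byte 0xE8 = 11101000 → 3-byte char #3 = E8 97 BC.
Offset 9: leading byte 0xF4 = 11110100 → 4-byte char #4 = F4 8D A4 94.
Offset 13: leading byte 0xE4 = 11100100 → 3-byte char #5 = E4 9A 8B.
Offset 16: leading byte 0xE1 = 11100001 → 3-byte char #6 = E1 B7 98.
Offset 19: leading byte 0xE5 = 11100101 → 3-byte char #7 = E5 8B 91.
Offset 22: leading byte 0xEF = 11101111 → 3-byte char #8 = EF 8F 95.
Offset 25: leading byte 0xD0 = 11010000 → 2-byte char #9 = D0 B7.
Offset 27: leading byte 0xF0 = 11110000 → 4-byte char #10 = F0 93 85 BC.
Leading byte 0xF0 = 11110000 matches 11110xxx → 4-byte sequence.
Byte 1: 0xF0 = 11110000, payload 000 (3 bits).
Byte 2: 0x93 = 10010011 (10xxxxxx ✓), payload 010011.
Byte 3: 0x85 = 10000101 (10xxxxxx ✓), payload 000101.
Byte 4: 0xBC = 10111100 (10xxxxxx ✓), payload 111100.
Concatenate: 000010011000101111100 = 0x1317C (21 bits → U+1317C).

U+1317C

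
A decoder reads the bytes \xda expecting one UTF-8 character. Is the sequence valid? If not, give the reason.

Leading byte 0xDA = 11011010 → 2-byte form, but only 1 byte is present.

invalid (sequence truncated)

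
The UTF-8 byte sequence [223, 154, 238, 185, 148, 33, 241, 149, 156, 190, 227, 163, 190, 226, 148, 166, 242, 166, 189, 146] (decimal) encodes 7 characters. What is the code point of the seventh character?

U+A6F52

Offset 0: leading byte 0xDF = 11011111 → 2-byte char #1 = DF 9A.
Offset 2: leading byte 0xEE = 11101110 → 3-byte char #2 = EE B9 94.
Offset 5: leading byte 0x21 = 00100001 → 1-byte char #3 = 21.
Offset 6: leading byte 0xF1 = 11110001 → 4-byte char #4 = F1 95 9C BE.
Offset 10: leading byte 0xE3 = 11100011 → 3-byte char #5 = E3 A3 BE.
Offset 13: leading byte 0xE2 = 11100010 → 3-byte char #6 = E2 94 A6.
Offset 16: leading byte 0xF2 = 11110010 → 4-byte char #7 = F2 A6 BD 92.
Leading byte 0xF2 = 11110010 matches 11110xxx → 4-byte sequence.
Byte 1: 0xF2 = 11110010, payload 010 (3 bits).
Byte 2: 0xA6 = 10100110 (10xxxxxx ✓), payload 100110.
Byte 3: 0xBD = 10111101 (10xxxxxx ✓), payload 111101.
Byte 4: 0x92 = 10010010 (10xxxxxx ✓), payload 010010.
Concatenate: 010100110111101010010 = 0xA6F52 (21 bits → U+A6F52).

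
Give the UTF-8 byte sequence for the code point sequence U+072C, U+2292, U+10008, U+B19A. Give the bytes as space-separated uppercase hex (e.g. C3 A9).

DC AC E2 8A 92 F0 90 80 88 EB 86 9A

U+072C: 2-byte form → DC AC.
U+2292: 3-byte form → E2 8A 92.
U+10008: 4-byte form → F0 90 80 88.
U+B19A: 3-byte form → EB 86 9A.
Concatenated (12 bytes): DC AC E2 8A 92 F0 90 80 88 EB 86 9A.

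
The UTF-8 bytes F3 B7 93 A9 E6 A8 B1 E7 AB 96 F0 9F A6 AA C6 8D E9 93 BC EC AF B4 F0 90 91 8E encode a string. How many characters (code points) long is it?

8

Byte at offset 0: 0xF3 = 11110011 → 4-byte char (#1). Advance 4.
Byte at offset 4: 0xE6 = 11100110 → 3-byte char (#2). Advance 3.
Byte at offset 7: 0xE7 = 11100111 → 3-byte char (#3). Advance 3.
Byte at offset 10: 0xF0 = 11110000 → 4-byte char (#4). Advance 4.
Byte at offset 14: 0xC6 = 11000110 → 2-byte char (#5). Advance 2.
Byte at offset 16: 0xE9 = 11101001 → 3-byte char (#6). Advance 3.
Byte at offset 19: 0xEC = 11101100 → 3-byte char (#7). Advance 3.
Byte at offset 22: 0xF0 = 11110000 → 4-byte char (#8). Advance 4.
Reached end at offset 26 after 8 code points.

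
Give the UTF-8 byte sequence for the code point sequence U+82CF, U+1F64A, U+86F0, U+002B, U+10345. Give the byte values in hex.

E8 8B 8F F0 9F 99 8A E8 9B B0 2B F0 90 8D 85

U+82CF: 3-byte form → E8 8B 8F.
U+1F64A: 4-byte form → F0 9F 99 8A.
U+86F0: 3-byte form → E8 9B B0.
U+002B: 1-byte form → 2B.
U+10345: 4-byte form → F0 90 8D 85.
Concatenated (15 bytes): E8 8B 8F F0 9F 99 8A E8 9B B0 2B F0 90 8D 85.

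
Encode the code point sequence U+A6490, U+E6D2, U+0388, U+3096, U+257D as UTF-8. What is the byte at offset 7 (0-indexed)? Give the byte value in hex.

U+A6490 → 4-byte form F2 A6 92 90 at offsets 0–3.
U+E6D2 → 3-byte form EE 9B 92 at offsets 4–6.
U+0388 → 2-byte form CE 88 at offsets 7–8.
Offset 7 falls in char 3's range; it's byte 1 of CE 88 = 0xCE.

0xCE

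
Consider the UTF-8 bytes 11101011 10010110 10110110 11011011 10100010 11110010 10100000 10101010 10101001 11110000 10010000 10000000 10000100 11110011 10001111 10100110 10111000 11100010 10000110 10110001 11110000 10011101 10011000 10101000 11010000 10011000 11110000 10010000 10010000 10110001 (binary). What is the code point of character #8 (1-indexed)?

Offset 0: leading byte 0xEB = 11101011 → 3-byte char #1 = EB 96 B6.
Offset 3: leading byte 0xDB = 11011011 → 2-byte char #2 = DB A2.
Offset 5: leading byte 0xF2 = 11110010 → 4-byte char #3 = F2 A0 AA A9.
Offset 9: leading byte 0xF0 = 11110000 → 4-byte char #4 = F0 90 80 84.
Offset 13: leading byte 0xF3 = 11110011 → 4-byte char #5 = F3 8F A6 B8.
Offset 17: leading byte 0xE2 = 11100010 → 3-byte char #6 = E2 86 B1.
Offset 20: leading byte 0xF0 = 11110000 → 4-byte char #7 = F0 9D 98 A8.
Offset 24: leading byte 0xD0 = 11010000 → 2-byte char #8 = D0 98.
Leading byte 0xD0 = 11010000 matches 110xxxxx → 2-byte sequence.
Byte 1: 0xD0 = 11010000, payload 10000 (5 bits).
Byte 2: 0x98 = 10011000 (10xxxxxx ✓), payload 011000.
Concatenate: 10000011000 = 0x418 (11 bits → U+0418).

U+0418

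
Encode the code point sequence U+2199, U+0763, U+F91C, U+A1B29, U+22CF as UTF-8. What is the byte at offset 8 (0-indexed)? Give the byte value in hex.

0xF2

U+2199 → 3-byte form E2 86 99 at offsets 0–2.
U+0763 → 2-byte form DD A3 at offsets 3–4.
U+F91C → 3-byte form EF A4 9C at offsets 5–7.
U+A1B29 → 4-byte form F2 A1 AC A9 at offsets 8–11.
Offset 8 falls in char 4's range; it's byte 1 of F2 A1 AC A9 = 0xF2.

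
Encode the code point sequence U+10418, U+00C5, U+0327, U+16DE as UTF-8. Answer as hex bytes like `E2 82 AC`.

U+10418: 4-byte form → F0 90 90 98.
U+00C5: 2-byte form → C3 85.
U+0327: 2-byte form → CC A7.
U+16DE: 3-byte form → E1 9B 9E.
Concatenated (11 bytes): F0 90 90 98 C3 85 CC A7 E1 9B 9E.

F0 90 90 98 C3 85 CC A7 E1 9B 9E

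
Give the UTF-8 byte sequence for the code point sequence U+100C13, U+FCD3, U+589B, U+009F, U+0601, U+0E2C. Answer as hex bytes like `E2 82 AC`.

U+100C13: 4-byte form → F4 80 B0 93.
U+FCD3: 3-byte form → EF B3 93.
U+589B: 3-byte form → E5 A2 9B.
U+009F: 2-byte form → C2 9F.
U+0601: 2-byte form → D8 81.
U+0E2C: 3-byte form → E0 B8 AC.
Concatenated (17 bytes): F4 80 B0 93 EF B3 93 E5 A2 9B C2 9F D8 81 E0 B8 AC.

F4 80 B0 93 EF B3 93 E5 A2 9B C2 9F D8 81 E0 B8 AC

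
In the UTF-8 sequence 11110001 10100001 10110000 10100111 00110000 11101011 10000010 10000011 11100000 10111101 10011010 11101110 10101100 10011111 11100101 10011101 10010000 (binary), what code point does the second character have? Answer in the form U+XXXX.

Offset 0: leading byte 0xF1 = 11110001 → 4-byte char #1 = F1 A1 B0 A7.
Offset 4: leading byte 0x30 = 00110000 → 1-byte char #2 = 30.
Leading byte 0x30 = 00110000 matches 0xxxxxxx → 1-byte sequence.
Byte 1: 0x30 = 00110000, payload 0110000 (7 bits).
Concatenate: 0110000 = 0x30 (7 bits → U+0030).

U+0030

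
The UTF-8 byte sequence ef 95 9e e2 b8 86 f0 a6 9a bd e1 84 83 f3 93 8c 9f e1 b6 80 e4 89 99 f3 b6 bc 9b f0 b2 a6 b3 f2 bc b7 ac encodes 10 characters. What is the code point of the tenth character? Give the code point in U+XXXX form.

U+BCDEC

Offset 0: leading byte 0xEF = 11101111 → 3-byte char #1 = EF 95 9E.
Offset 3: leading byte 0xE2 = 11100010 → 3-byte char #2 = E2 B8 86.
Offset 6: leading byte 0xF0 = 11110000 → 4-byte char #3 = F0 A6 9A BD.
Offset 10: leading byte 0xE1 = 11100001 → 3-byte char #4 = E1 84 83.
Offset 13: leading byte 0xF3 = 11110011 → 4-byte char #5 = F3 93 8C 9F.
Offset 17: leading byte 0xE1 = 11100001 → 3-byte char #6 = E1 B6 80.
Offset 20: leading byte 0xE4 = 11100100 → 3-byte char #7 = E4 89 99.
Offset 23: leading byte 0xF3 = 11110011 → 4-byte char #8 = F3 B6 BC 9B.
Offset 27: leading byte 0xF0 = 11110000 → 4-byte char #9 = F0 B2 A6 B3.
Offset 31: leading byte 0xF2 = 11110010 → 4-byte char #10 = F2 BC B7 AC.
Leading byte 0xF2 = 11110010 matches 11110xxx → 4-byte sequence.
Byte 1: 0xF2 = 11110010, payload 010 (3 bits).
Byte 2: 0xBC = 10111100 (10xxxxxx ✓), payload 111100.
Byte 3: 0xB7 = 10110111 (10xxxxxx ✓), payload 110111.
Byte 4: 0xAC = 10101100 (10xxxxxx ✓), payload 101100.
Concatenate: 010111100110111101100 = 0xBCDEC (21 bits → U+BCDEC).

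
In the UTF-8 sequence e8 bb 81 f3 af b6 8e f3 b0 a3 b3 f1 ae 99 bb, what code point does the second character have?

Offset 0: leading byte 0xE8 = 11101000 → 3-byte char #1 = E8 BB 81.
Offset 3: leading byte 0xF3 = 11110011 → 4-byte char #2 = F3 AF B6 8E.
Leading byte 0xF3 = 11110011 matches 11110xxx → 4-byte sequence.
Byte 1: 0xF3 = 11110011, payload 011 (3 bits).
Byte 2: 0xAF = 10101111 (10xxxxxx ✓), payload 101111.
Byte 3: 0xB6 = 10110110 (10xxxxxx ✓), payload 110110.
Byte 4: 0x8E = 10001110 (10xxxxxx ✓), payload 001110.
Concatenate: 011101111110110001110 = 0xEFD8E (21 bits → U+EFD8E).

U+EFD8E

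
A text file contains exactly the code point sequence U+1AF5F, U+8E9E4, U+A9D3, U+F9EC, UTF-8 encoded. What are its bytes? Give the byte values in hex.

U+1AF5F: 4-byte form → F0 9A BD 9F.
U+8E9E4: 4-byte form → F2 8E A7 A4.
U+A9D3: 3-byte form → EA A7 93.
U+F9EC: 3-byte form → EF A7 AC.
Concatenated (14 bytes): F0 9A BD 9F F2 8E A7 A4 EA A7 93 EF A7 AC.

F0 9A BD 9F F2 8E A7 A4 EA A7 93 EF A7 AC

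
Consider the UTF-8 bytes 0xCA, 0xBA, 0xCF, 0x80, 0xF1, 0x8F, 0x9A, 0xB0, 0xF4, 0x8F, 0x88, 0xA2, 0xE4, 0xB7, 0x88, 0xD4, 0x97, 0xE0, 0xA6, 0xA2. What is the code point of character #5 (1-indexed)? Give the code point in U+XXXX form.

U+4DC8

Offset 0: leading byte 0xCA = 11001010 → 2-byte char #1 = CA BA.
Offset 2: leading byte 0xCF = 11001111 → 2-byte char #2 = CF 80.
Offset 4: leading byte 0xF1 = 11110001 → 4-byte char #3 = F1 8F 9A B0.
Offset 8: leading byte 0xF4 = 11110100 → 4-byte char #4 = F4 8F 88 A2.
Offset 12: leading byte 0xE4 = 11100100 → 3-byte char #5 = E4 B7 88.
Leading byte 0xE4 = 11100100 matches 1110xxxx → 3-byte sequence.
Byte 1: 0xE4 = 11100100, payload 0100 (4 bits).
Byte 2: 0xB7 = 10110111 (10xxxxxx ✓), payload 110111.
Byte 3: 0x88 = 10001000 (10xxxxxx ✓), payload 001000.
Concatenate: 0100110111001000 = 0x4DC8 (16 bits → U+4DC8).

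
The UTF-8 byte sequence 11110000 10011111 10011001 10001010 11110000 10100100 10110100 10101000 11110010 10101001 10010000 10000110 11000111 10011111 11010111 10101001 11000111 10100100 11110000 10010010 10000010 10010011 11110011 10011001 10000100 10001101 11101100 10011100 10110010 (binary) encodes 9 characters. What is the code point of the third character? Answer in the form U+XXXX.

U+A9406

Offset 0: leading byte 0xF0 = 11110000 → 4-byte char #1 = F0 9F 99 8A.
Offset 4: leading byte 0xF0 = 11110000 → 4-byte char #2 = F0 A4 B4 A8.
Offset 8: leading byte 0xF2 = 11110010 → 4-byte char #3 = F2 A9 90 86.
Leading byte 0xF2 = 11110010 matches 11110xxx → 4-byte sequence.
Byte 1: 0xF2 = 11110010, payload 010 (3 bits).
Byte 2: 0xA9 = 10101001 (10xxxxxx ✓), payload 101001.
Byte 3: 0x90 = 10010000 (10xxxxxx ✓), payload 010000.
Byte 4: 0x86 = 10000110 (10xxxxxx ✓), payload 000110.
Concatenate: 010101001010000000110 = 0xA9406 (21 bits → U+A9406).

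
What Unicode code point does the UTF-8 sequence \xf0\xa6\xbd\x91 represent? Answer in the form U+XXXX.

U+26F51

Leading byte 0xF0 = 11110000 matches 11110xxx → 4-byte sequence.
Byte 1: 0xF0 = 11110000, payload 000 (3 bits).
Byte 2: 0xA6 = 10100110 (10xxxxxx ✓), payload 100110.
Byte 3: 0xBD = 10111101 (10xxxxxx ✓), payload 111101.
Byte 4: 0x91 = 10010001 (10xxxxxx ✓), payload 010001.
Concatenate: 000100110111101010001 = 0x26F51 (21 bits → U+26F51).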